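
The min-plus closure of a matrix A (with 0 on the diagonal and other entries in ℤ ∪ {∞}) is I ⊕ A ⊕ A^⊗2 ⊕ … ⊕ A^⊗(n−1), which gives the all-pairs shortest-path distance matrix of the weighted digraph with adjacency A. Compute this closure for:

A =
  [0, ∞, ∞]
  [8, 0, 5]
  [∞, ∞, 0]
Closure =
  [0, ∞, ∞]
  [8, 0, 5]
  [∞, ∞, 0]

This is the Floyd-Warshall all-pairs shortest-path computation. For each intermediate vertex k = 0, 1, …, 2, update dist[i][j] ← min(dist[i][j], dist[i][k] + dist[k][j]). The final matrix gives, for each (i, j), the minimum total weight of any directed path from i to j (possibly empty when i = j).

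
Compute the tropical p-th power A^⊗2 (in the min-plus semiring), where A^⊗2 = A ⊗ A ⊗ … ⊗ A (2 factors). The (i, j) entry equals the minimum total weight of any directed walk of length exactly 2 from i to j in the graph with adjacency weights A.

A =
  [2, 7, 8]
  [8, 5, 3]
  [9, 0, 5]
A^⊗2 =
  [4, 8, 10]
  [10, 3, 8]
  [8, 5, 3]

Each entry (A^⊗2)_ij equals the minimum over all length-2 walks i = v_0 → v_1 → … → v_2 = j of Σ_t A[v_t][v_{t+1}]. For example, for (i, j) = (0, 2) we minimise over 3 possible intermediate vertex sequences; the minimum is 10, attained along the walk 0 → 0 → 2.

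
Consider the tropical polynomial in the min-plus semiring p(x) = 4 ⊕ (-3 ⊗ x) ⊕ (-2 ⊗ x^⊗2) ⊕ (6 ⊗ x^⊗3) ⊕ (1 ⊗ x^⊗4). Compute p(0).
p(0) = -3

A tropical monomial a ⊗ x^⊗i evaluates to a + i · x. Evaluating each term at x = 0:
  Term 0 contributes 4 + 0 · 0 = 4
  Term 1 contributes -3 + 1 · 0 = -3
  Term 2 contributes -2 + 2 · 0 = -2
  Term 3 contributes 6 + 3 · 0 = 6
  Term 4 contributes 1 + 4 · 0 = 1
p(0) = ⊕ of these = min[4, -3, -2, 6, 1] = -3.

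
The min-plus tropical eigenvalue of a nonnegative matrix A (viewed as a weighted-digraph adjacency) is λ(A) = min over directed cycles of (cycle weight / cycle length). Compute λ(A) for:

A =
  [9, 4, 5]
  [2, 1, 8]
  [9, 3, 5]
λ(A) = 1

Enumerate directed cycles and compute their means (weight / length). Sample:
  cycle 0 → 0: weight = 9, length = 1, mean = 9/1 ≈ 9.000
  cycle 1 → 1: weight = 1, length = 1, mean = 1/1 ≈ 1.000
  cycle 2 → 2: weight = 5, length = 1, mean = 5/1 ≈ 5.000
  cycle 0 → 1 → 0: weight = 6, length = 2, mean = 6/2 ≈ 3.000
  cycle 0 → 2 → 0: weight = 14, length = 2, mean = 14/2 ≈ 7.000
  cycle 1 → 0 → 1: weight = 6, length = 2, mean = 6/2 ≈ 3.000
Minimum mean = 1.000, attained e.g. along the cycle 1 → 1 with weight 1 and length 1. So λ(A) = 1/1 = 1.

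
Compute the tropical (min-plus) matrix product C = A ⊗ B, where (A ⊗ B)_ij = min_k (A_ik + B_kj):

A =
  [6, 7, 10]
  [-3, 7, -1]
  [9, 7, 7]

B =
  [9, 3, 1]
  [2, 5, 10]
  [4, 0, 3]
A ⊗ B =
  [9, 9, 7]
  [3, -1, -2]
  [9, 7, 10]

Apply the min-plus product entry-by-entry:
  C[0][0] = min over k of (A[0][0] + B[0][0] = 6 + 9 = 15, A[0][1] + B[1][0] = 7 + 2 = 9, A[0][2] + B[2][0] = 10 + 4 = 14) = 9 (attained at k = 1)
  C[0][1] = min over k of (A[0][0] + B[0][1] = 6 + 3 = 9, A[0][1] + B[1][1] = 7 + 5 = 12, A[0][2] + B[2][1] = 10 + 0 = 10) = 9 (attained at k = 0)
  C[0][2] = min over k of (A[0][0] + B[0][2] = 6 + 1 = 7, A[0][1] + B[1][2] = 7 + 10 = 17, A[0][2] + B[2][2] = 10 + 3 = 13) = 7 (attained at k = 0)
  C[1][0] = min over k of (A[1][0] + B[0][0] = -3 + 9 = 6, A[1][1] + B[1][0] = 7 + 2 = 9, A[1][2] + B[2][0] = -1 + 4 = 3) = 3 (attained at k = 2)
  C[1][1] = min over k of (A[1][0] + B[0][1] = -3 + 3 = 0, A[1][1] + B[1][1] = 7 + 5 = 12, A[1][2] + B[2][1] = -1 + 0 = -1) = -1 (attained at k = 2)
  C[1][2] = min over k of (A[1][0] + B[0][2] = -3 + 1 = -2, A[1][1] + B[1][2] = 7 + 10 = 17, A[1][2] + B[2][2] = -1 + 3 = 2) = -2 (attained at k = 0)
  C[2][0] = min over k of (A[2][0] + B[0][0] = 9 + 9 = 18, A[2][1] + B[1][0] = 7 + 2 = 9, A[2][2] + B[2][0] = 7 + 4 = 11) = 9 (attained at k = 1)
  C[2][1] = min over k of (A[2][0] + B[0][1] = 9 + 3 = 12, A[2][1] + B[1][1] = 7 + 5 = 12, A[2][2] + B[2][1] = 7 + 0 = 7) = 7 (attained at k = 2)
  C[2][2] = min over k of (A[2][0] + B[0][2] = 9 + 1 = 10, A[2][1] + B[1][2] = 7 + 10 = 17, A[2][2] + B[2][2] = 7 + 3 = 10) = 10 (attained at k = 0)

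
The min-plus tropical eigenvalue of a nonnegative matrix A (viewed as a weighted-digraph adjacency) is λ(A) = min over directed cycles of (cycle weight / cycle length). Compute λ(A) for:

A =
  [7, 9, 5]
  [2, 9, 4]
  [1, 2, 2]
λ(A) = 2

Enumerate directed cycles and compute their means (weight / length). Sample:
  cycle 0 → 0: weight = 7, length = 1, mean = 7/1 ≈ 7.000
  cycle 1 → 1: weight = 9, length = 1, mean = 9/1 ≈ 9.000
  cycle 2 → 2: weight = 2, length = 1, mean = 2/1 ≈ 2.000
  cycle 0 → 1 → 0: weight = 11, length = 2, mean = 11/2 ≈ 5.500
  cycle 0 → 2 → 0: weight = 6, length = 2, mean = 6/2 ≈ 3.000
  cycle 1 → 0 → 1: weight = 11, length = 2, mean = 11/2 ≈ 5.500
Minimum mean = 2.000, attained e.g. along the cycle 2 → 2 with weight 2 and length 1. So λ(A) = 2/1 = 2.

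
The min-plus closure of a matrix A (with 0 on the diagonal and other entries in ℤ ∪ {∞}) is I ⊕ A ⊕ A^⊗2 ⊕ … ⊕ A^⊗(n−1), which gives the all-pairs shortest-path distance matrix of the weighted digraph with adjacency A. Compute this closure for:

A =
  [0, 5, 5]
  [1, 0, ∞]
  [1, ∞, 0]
Closure =
  [0, 5, 5]
  [1, 0, 6]
  [1, 6, 0]

This is the Floyd-Warshall all-pairs shortest-path computation. For each intermediate vertex k = 0, 1, …, 2, update dist[i][j] ← min(dist[i][j], dist[i][k] + dist[k][j]). The final matrix gives, for each (i, j), the minimum total weight of any directed path from i to j (possibly empty when i = j).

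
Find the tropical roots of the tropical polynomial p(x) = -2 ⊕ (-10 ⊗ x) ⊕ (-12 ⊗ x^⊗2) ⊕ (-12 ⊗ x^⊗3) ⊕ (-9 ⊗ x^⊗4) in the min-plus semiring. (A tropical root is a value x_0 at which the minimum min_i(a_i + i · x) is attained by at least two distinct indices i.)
Roots: {-3, 0, 2, 8}

Each tropical root is a break point of the lower envelope of the lines y = a_i + i · x (there are 5 lines, with slopes 0, 1, ..., 4). Only the lines that attain the minimum somewhere contribute to roots; other lines are dominated. Here the surviving (envelope) indices are i = 4, i = 3, i = 2, i = 1, i = 0.
Intersections between consecutive envelope lines give the roots: for adjacent envelope indices i < j the intersection is x = (a_i − a_j) / (j − i). Reading off the sorted break points: {-3, 0, 2, 8}.
Verification: at each break x_0, at least two indices attain the minimum of min_i(a_i + i · x_0).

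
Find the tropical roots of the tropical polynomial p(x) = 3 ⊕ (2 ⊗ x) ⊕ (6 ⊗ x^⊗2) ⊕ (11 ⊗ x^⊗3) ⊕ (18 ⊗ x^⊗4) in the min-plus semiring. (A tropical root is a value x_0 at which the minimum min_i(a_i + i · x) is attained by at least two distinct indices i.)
Roots: {-7, -5, -4, 1}

Each tropical root is a break point of the lower envelope of the lines y = a_i + i · x (there are 5 lines, with slopes 0, 1, ..., 4). Only the lines that attain the minimum somewhere contribute to roots; other lines are dominated. Here the surviving (envelope) indices are i = 4, i = 3, i = 2, i = 1, i = 0.
Intersections between consecutive envelope lines give the roots: for adjacent envelope indices i < j the intersection is x = (a_i − a_j) / (j − i). Reading off the sorted break points: {-7, -5, -4, 1}.
Verification: at each break x_0, at least two indices attain the minimum of min_i(a_i + i · x_0).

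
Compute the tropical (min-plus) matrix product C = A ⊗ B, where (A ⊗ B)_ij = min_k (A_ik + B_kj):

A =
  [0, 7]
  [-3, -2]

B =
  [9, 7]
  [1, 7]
A ⊗ B =
  [8, 7]
  [-1, 4]

Apply the min-plus product entry-by-entry:
  C[0][0] = min over k of (A[0][0] + B[0][0] = 0 + 9 = 9, A[0][1] + B[1][0] = 7 + 1 = 8) = 8 (attained at k = 1)
  C[0][1] = min over k of (A[0][0] + B[0][1] = 0 + 7 = 7, A[0][1] + B[1][1] = 7 + 7 = 14) = 7 (attained at k = 0)
  C[1][0] = min over k of (A[1][0] + B[0][0] = -3 + 9 = 6, A[1][1] + B[1][0] = -2 + 1 = -1) = -1 (attained at k = 1)
  C[1][1] = min over k of (A[1][0] + B[0][1] = -3 + 7 = 4, A[1][1] + B[1][1] = -2 + 7 = 5) = 4 (attained at k = 0)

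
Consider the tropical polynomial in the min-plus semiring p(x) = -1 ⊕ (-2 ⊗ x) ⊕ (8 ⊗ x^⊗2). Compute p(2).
p(2) = -1

A tropical monomial a ⊗ x^⊗i evaluates to a + i · x. Evaluating each term at x = 2:
  Term 0 contributes -1 + 0 · 2 = -1
  Term 1 contributes -2 + 1 · 2 = 0
  Term 2 contributes 8 + 2 · 2 = 12
p(2) = ⊕ of these = min[-1, 0, 12] = -1.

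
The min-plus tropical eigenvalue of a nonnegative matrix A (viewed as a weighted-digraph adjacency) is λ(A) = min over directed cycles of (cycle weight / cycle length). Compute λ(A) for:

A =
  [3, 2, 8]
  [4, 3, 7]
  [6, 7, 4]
λ(A) = 3

Enumerate directed cycles and compute their means (weight / length). Sample:
  cycle 0 → 0: weight = 3, length = 1, mean = 3/1 ≈ 3.000
  cycle 1 → 1: weight = 3, length = 1, mean = 3/1 ≈ 3.000
  cycle 2 → 2: weight = 4, length = 1, mean = 4/1 ≈ 4.000
  cycle 0 → 1 → 0: weight = 6, length = 2, mean = 6/2 ≈ 3.000
  cycle 0 → 2 → 0: weight = 14, length = 2, mean = 14/2 ≈ 7.000
  cycle 1 → 0 → 1: weight = 6, length = 2, mean = 6/2 ≈ 3.000
Minimum mean = 3.000, attained e.g. along the cycle 0 → 0 with weight 3 and length 1. So λ(A) = 3/1 = 3.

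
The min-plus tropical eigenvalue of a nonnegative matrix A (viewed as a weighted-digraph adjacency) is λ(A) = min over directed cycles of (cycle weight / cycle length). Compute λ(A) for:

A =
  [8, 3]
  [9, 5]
λ(A) = 5

Enumerate directed cycles and compute their means (weight / length). Sample:
  cycle 0 → 0: weight = 8, length = 1, mean = 8/1 ≈ 8.000
  cycle 1 → 1: weight = 5, length = 1, mean = 5/1 ≈ 5.000
  cycle 0 → 1 → 0: weight = 12, length = 2, mean = 12/2 ≈ 6.000
  cycle 1 → 0 → 1: weight = 12, length = 2, mean = 12/2 ≈ 6.000
Minimum mean = 5.000, attained e.g. along the cycle 1 → 1 with weight 5 and length 1. So λ(A) = 5/1 = 5.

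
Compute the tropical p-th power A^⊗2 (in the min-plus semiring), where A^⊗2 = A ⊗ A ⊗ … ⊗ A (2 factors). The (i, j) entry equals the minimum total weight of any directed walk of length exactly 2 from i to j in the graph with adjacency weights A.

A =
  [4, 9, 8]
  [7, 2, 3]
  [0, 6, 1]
A^⊗2 =
  [8, 11, 9]
  [3, 4, 4]
  [1, 7, 2]

Each entry (A^⊗2)_ij equals the minimum over all length-2 walks i = v_0 → v_1 → … → v_2 = j of Σ_t A[v_t][v_{t+1}]. For example, for (i, j) = (0, 2) we minimise over 3 possible intermediate vertex sequences; the minimum is 9, attained along the walk 0 → 2 → 2.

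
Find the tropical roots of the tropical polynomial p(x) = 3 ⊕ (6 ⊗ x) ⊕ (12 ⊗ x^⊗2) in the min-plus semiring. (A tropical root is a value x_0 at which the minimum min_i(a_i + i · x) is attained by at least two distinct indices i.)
Roots: {-6, -3}

Each tropical root is a break point of the lower envelope of the lines y = a_i + i · x (there are 3 lines, with slopes 0, 1, ..., 2). Only the lines that attain the minimum somewhere contribute to roots; other lines are dominated. Here the surviving (envelope) indices are i = 2, i = 1, i = 0.
Intersections between consecutive envelope lines give the roots: for adjacent envelope indices i < j the intersection is x = (a_i − a_j) / (j − i). Reading off the sorted break points: {-6, -3}.
Verification: at each break x_0, at least two indices attain the minimum of min_i(a_i + i · x_0).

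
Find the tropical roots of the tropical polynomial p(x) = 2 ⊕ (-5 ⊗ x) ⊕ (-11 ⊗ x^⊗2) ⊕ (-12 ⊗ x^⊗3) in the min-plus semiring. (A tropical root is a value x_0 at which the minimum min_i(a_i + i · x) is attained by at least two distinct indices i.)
Roots: {1, 6, 7}

Each tropical root is a break point of the lower envelope of the lines y = a_i + i · x (there are 4 lines, with slopes 0, 1, ..., 3). Only the lines that attain the minimum somewhere contribute to roots; other lines are dominated. Here the surviving (envelope) indices are i = 3, i = 2, i = 1, i = 0.
Intersections between consecutive envelope lines give the roots: for adjacent envelope indices i < j the intersection is x = (a_i − a_j) / (j − i). Reading off the sorted break points: {1, 6, 7}.
Verification: at each break x_0, at least two indices attain the minimum of min_i(a_i + i · x_0).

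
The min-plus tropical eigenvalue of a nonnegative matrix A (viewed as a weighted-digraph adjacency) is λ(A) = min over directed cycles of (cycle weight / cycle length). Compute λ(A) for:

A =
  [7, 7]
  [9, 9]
λ(A) = 7

Enumerate directed cycles and compute their means (weight / length). Sample:
  cycle 0 → 0: weight = 7, length = 1, mean = 7/1 ≈ 7.000
  cycle 1 → 1: weight = 9, length = 1, mean = 9/1 ≈ 9.000
  cycle 0 → 1 → 0: weight = 16, length = 2, mean = 16/2 ≈ 8.000
  cycle 1 → 0 → 1: weight = 16, length = 2, mean = 16/2 ≈ 8.000
Minimum mean = 7.000, attained e.g. along the cycle 0 → 0 with weight 7 and length 1. So λ(A) = 7/1 = 7.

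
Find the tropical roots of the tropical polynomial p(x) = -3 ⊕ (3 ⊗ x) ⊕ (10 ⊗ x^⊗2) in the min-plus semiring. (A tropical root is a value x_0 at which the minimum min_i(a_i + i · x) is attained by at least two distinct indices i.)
Roots: {-7, -6}

Each tropical root is a break point of the lower envelope of the lines y = a_i + i · x (there are 3 lines, with slopes 0, 1, ..., 2). Only the lines that attain the minimum somewhere contribute to roots; other lines are dominated. Here the surviving (envelope) indices are i = 2, i = 1, i = 0.
Intersections between consecutive envelope lines give the roots: for adjacent envelope indices i < j the intersection is x = (a_i − a_j) / (j − i). Reading off the sorted break points: {-7, -6}.
Verification: at each break x_0, at least two indices attain the minimum of min_i(a_i + i · x_0).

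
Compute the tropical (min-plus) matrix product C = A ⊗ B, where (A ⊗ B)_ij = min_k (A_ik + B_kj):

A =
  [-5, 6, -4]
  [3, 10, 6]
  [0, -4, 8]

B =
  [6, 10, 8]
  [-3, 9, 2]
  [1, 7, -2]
A ⊗ B =
  [-3, 3, -6]
  [7, 13, 4]
  [-7, 5, -2]

Apply the min-plus product entry-by-entry:
  C[0][0] = min over k of (A[0][0] + B[0][0] = -5 + 6 = 1, A[0][1] + B[1][0] = 6 + -3 = 3, A[0][2] + B[2][0] = -4 + 1 = -3) = -3 (attained at k = 2)
  C[0][1] = min over k of (A[0][0] + B[0][1] = -5 + 10 = 5, A[0][1] + B[1][1] = 6 + 9 = 15, A[0][2] + B[2][1] = -4 + 7 = 3) = 3 (attained at k = 2)
  C[0][2] = min over k of (A[0][0] + B[0][2] = -5 + 8 = 3, A[0][1] + B[1][2] = 6 + 2 = 8, A[0][2] + B[2][2] = -4 + -2 = -6) = -6 (attained at k = 2)
  C[1][0] = min over k of (A[1][0] + B[0][0] = 3 + 6 = 9, A[1][1] + B[1][0] = 10 + -3 = 7, A[1][2] + B[2][0] = 6 + 1 = 7) = 7 (attained at k = 1)
  C[1][1] = min over k of (A[1][0] + B[0][1] = 3 + 10 = 13, A[1][1] + B[1][1] = 10 + 9 = 19, A[1][2] + B[2][1] = 6 + 7 = 13) = 13 (attained at k = 0)
  C[1][2] = min over k of (A[1][0] + B[0][2] = 3 + 8 = 11, A[1][1] + B[1][2] = 10 + 2 = 12, A[1][2] + B[2][2] = 6 + -2 = 4) = 4 (attained at k = 2)
  C[2][0] = min over k of (A[2][0] + B[0][0] = 0 + 6 = 6, A[2][1] + B[1][0] = -4 + -3 = -7, A[2][2] + B[2][0] = 8 + 1 = 9) = -7 (attained at k = 1)
  C[2][1] = min over k of (A[2][0] + B[0][1] = 0 + 10 = 10, A[2][1] + B[1][1] = -4 + 9 = 5, A[2][2] + B[2][1] = 8 + 7 = 15) = 5 (attained at k = 1)
  C[2][2] = min over k of (A[2][0] + B[0][2] = 0 + 8 = 8, A[2][1] + B[1][2] = -4 + 2 = -2, A[2][2] + B[2][2] = 8 + -2 = 6) = -2 (attained at k = 1)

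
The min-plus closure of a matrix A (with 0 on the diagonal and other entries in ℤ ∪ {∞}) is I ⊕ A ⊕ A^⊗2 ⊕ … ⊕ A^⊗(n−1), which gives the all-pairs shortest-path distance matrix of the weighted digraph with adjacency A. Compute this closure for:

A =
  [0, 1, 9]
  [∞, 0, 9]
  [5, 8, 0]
Closure =
  [0, 1, 9]
  [14, 0, 9]
  [5, 6, 0]

This is the Floyd-Warshall all-pairs shortest-path computation. For each intermediate vertex k = 0, 1, …, 2, update dist[i][j] ← min(dist[i][j], dist[i][k] + dist[k][j]). The final matrix gives, for each (i, j), the minimum total weight of any directed path from i to j (possibly empty when i = j).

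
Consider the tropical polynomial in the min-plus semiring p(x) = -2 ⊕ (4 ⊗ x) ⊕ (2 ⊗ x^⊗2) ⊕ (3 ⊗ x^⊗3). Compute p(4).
p(4) = -2

A tropical monomial a ⊗ x^⊗i evaluates to a + i · x. Evaluating each term at x = 4:
  Term 0 contributes -2 + 0 · 4 = -2
  Term 1 contributes 4 + 1 · 4 = 8
  Term 2 contributes 2 + 2 · 4 = 10
  Term 3 contributes 3 + 3 · 4 = 15
p(4) = ⊕ of these = min[-2, 8, 10, 15] = -2.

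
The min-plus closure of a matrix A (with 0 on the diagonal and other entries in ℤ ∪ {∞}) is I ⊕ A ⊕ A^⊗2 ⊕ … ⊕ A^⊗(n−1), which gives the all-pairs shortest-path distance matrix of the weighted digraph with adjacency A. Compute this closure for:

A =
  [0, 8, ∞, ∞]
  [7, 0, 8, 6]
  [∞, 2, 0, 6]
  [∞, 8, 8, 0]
Closure =
  [0, 8, 16, 14]
  [7, 0, 8, 6]
  [9, 2, 0, 6]
  [15, 8, 8, 0]

This is the Floyd-Warshall all-pairs shortest-path computation. For each intermediate vertex k = 0, 1, …, 3, update dist[i][j] ← min(dist[i][j], dist[i][k] + dist[k][j]). The final matrix gives, for each (i, j), the minimum total weight of any directed path from i to j (possibly empty when i = j).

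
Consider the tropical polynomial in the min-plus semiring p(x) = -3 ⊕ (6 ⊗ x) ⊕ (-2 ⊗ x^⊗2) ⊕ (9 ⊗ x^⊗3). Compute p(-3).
p(-3) = -8

A tropical monomial a ⊗ x^⊗i evaluates to a + i · x. Evaluating each term at x = -3:
  Term 0 contributes -3 + 0 · -3 = -3
  Term 1 contributes 6 + 1 · -3 = 3
  Term 2 contributes -2 + 2 · -3 = -8
  Term 3 contributes 9 + 3 · -3 = 0
p(-3) = ⊕ of these = min[-3, 3, -8, 0] = -8.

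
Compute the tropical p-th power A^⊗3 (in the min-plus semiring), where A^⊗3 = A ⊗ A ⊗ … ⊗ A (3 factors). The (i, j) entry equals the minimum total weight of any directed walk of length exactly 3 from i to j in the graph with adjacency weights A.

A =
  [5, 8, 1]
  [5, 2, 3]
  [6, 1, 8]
A^⊗3 =
  [7, 4, 5]
  [9, 6, 7]
  [8, 5, 6]

Each entry (A^⊗3)_ij equals the minimum over all length-3 walks i = v_0 → v_1 → … → v_3 = j of Σ_t A[v_t][v_{t+1}]. For example, for (i, j) = (0, 2) we minimise over 9 possible intermediate vertex sequences; the minimum is 5, attained along the walk 0 → 2 → 1 → 2.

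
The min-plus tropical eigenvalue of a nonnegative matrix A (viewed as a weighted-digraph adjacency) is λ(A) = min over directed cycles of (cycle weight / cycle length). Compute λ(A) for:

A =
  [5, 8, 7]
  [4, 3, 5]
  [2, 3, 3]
λ(A) = 3

Enumerate directed cycles and compute their means (weight / length). Sample:
  cycle 0 → 0: weight = 5, length = 1, mean = 5/1 ≈ 5.000
  cycle 1 → 1: weight = 3, length = 1, mean = 3/1 ≈ 3.000
  cycle 2 → 2: weight = 3, length = 1, mean = 3/1 ≈ 3.000
  cycle 0 → 1 → 0: weight = 12, length = 2, mean = 12/2 ≈ 6.000
  cycle 0 → 2 → 0: weight = 9, length = 2, mean = 9/2 ≈ 4.500
  cycle 1 → 0 → 1: weight = 12, length = 2, mean = 12/2 ≈ 6.000
Minimum mean = 3.000, attained e.g. along the cycle 1 → 1 with weight 3 and length 1. So λ(A) = 3/1 = 3.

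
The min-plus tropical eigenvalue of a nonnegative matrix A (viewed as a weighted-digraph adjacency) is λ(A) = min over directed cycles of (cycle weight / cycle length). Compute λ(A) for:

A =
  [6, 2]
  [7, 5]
λ(A) = 9/2

Enumerate directed cycles and compute their means (weight / length). Sample:
  cycle 0 → 0: weight = 6, length = 1, mean = 6/1 ≈ 6.000
  cycle 1 → 1: weight = 5, length = 1, mean = 5/1 ≈ 5.000
  cycle 0 → 1 → 0: weight = 9, length = 2, mean = 9/2 ≈ 4.500
  cycle 1 → 0 → 1: weight = 9, length = 2, mean = 9/2 ≈ 4.500
Minimum mean = 4.500, attained e.g. along the cycle 0 → 1 → 0 with weight 9 and length 2. So λ(A) = 9/2 = 9/2.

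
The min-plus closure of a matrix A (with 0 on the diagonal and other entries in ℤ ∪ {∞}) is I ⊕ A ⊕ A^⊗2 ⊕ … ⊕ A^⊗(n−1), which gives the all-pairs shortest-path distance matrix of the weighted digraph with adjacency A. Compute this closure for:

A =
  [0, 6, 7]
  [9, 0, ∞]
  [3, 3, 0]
Closure =
  [0, 6, 7]
  [9, 0, 16]
  [3, 3, 0]

This is the Floyd-Warshall all-pairs shortest-path computation. For each intermediate vertex k = 0, 1, …, 2, update dist[i][j] ← min(dist[i][j], dist[i][k] + dist[k][j]). The final matrix gives, for each (i, j), the minimum total weight of any directed path from i to j (possibly empty when i = j).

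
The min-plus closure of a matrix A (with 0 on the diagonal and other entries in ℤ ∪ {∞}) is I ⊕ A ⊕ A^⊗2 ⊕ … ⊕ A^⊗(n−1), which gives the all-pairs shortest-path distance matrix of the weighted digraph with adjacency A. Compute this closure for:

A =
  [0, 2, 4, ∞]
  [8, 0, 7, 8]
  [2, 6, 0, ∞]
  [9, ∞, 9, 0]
Closure =
  [0, 2, 4, 10]
  [8, 0, 7, 8]
  [2, 4, 0, 12]
  [9, 11, 9, 0]

This is the Floyd-Warshall all-pairs shortest-path computation. For each intermediate vertex k = 0, 1, …, 3, update dist[i][j] ← min(dist[i][j], dist[i][k] + dist[k][j]). The final matrix gives, for each (i, j), the minimum total weight of any directed path from i to j (possibly empty when i = j).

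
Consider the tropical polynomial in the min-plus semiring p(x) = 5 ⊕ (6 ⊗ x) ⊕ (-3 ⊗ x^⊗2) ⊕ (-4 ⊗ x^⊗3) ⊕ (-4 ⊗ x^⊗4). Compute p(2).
p(2) = 1

A tropical monomial a ⊗ x^⊗i evaluates to a + i · x. Evaluating each term at x = 2:
  Term 0 contributes 5 + 0 · 2 = 5
  Term 1 contributes 6 + 1 · 2 = 8
  Term 2 contributes -3 + 2 · 2 = 1
  Term 3 contributes -4 + 3 · 2 = 2
  Term 4 contributes -4 + 4 · 2 = 4
p(2) = ⊕ of these = min[5, 8, 1, 2, 4] = 1.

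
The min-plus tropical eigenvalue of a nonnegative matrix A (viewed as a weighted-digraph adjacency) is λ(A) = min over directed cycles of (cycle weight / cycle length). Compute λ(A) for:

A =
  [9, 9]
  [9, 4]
λ(A) = 4

Enumerate directed cycles and compute their means (weight / length). Sample:
  cycle 0 → 0: weight = 9, length = 1, mean = 9/1 ≈ 9.000
  cycle 1 → 1: weight = 4, length = 1, mean = 4/1 ≈ 4.000
  cycle 0 → 1 → 0: weight = 18, length = 2, mean = 18/2 ≈ 9.000
  cycle 1 → 0 → 1: weight = 18, length = 2, mean = 18/2 ≈ 9.000
Minimum mean = 4.000, attained e.g. along the cycle 1 → 1 with weight 4 and length 1. So λ(A) = 4/1 = 4.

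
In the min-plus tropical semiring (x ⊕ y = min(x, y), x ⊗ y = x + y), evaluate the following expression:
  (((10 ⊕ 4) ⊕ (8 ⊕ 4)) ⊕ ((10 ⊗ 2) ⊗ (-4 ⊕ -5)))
(((10 ⊕ 4) ⊕ (8 ⊕ 4)) ⊕ ((10 ⊗ 2) ⊗ (-4 ⊕ -5))) = 4

Expand innermost to outermost. Recall ⊕ takes the minimum of its arguments and ⊗ takes their sum. Working out the expression (((10 ⊕ 4) ⊕ (8 ⊕ 4)) ⊕ ((10 ⊗ 2) ⊗ (-4 ⊕ -5))) gives 4.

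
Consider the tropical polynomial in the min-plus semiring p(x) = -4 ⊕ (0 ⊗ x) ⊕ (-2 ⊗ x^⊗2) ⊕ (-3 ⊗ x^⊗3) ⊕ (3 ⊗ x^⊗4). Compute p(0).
p(0) = -4

A tropical monomial a ⊗ x^⊗i evaluates to a + i · x. Evaluating each term at x = 0:
  Term 0 contributes -4 + 0 · 0 = -4
  Term 1 contributes 0 + 1 · 0 = 0
  Term 2 contributes -2 + 2 · 0 = -2
  Term 3 contributes -3 + 3 · 0 = -3
  Term 4 contributes 3 + 4 · 0 = 3
p(0) = ⊕ of these = min[-4, 0, -2, -3, 3] = -4.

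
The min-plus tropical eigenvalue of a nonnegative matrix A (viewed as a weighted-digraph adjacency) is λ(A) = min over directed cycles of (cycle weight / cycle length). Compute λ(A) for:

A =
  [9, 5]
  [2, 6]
λ(A) = 7/2

Enumerate directed cycles and compute their means (weight / length). Sample:
  cycle 0 → 0: weight = 9, length = 1, mean = 9/1 ≈ 9.000
  cycle 1 → 1: weight = 6, length = 1, mean = 6/1 ≈ 6.000
  cycle 0 → 1 → 0: weight = 7, length = 2, mean = 7/2 ≈ 3.500
  cycle 1 → 0 → 1: weight = 7, length = 2, mean = 7/2 ≈ 3.500
Minimum mean = 3.500, attained e.g. along the cycle 0 → 1 → 0 with weight 7 and length 2. So λ(A) = 7/2 = 7/2.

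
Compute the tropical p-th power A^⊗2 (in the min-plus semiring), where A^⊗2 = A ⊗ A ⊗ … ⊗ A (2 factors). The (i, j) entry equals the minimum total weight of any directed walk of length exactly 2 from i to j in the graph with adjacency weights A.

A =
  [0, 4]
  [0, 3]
A^⊗2 =
  [0, 4]
  [0, 4]

Each entry (A^⊗2)_ij equals the minimum over all length-2 walks i = v_0 → v_1 → … → v_2 = j of Σ_t A[v_t][v_{t+1}]. For example, for (i, j) = (0, 1) we minimise over 2 possible intermediate vertex sequences; the minimum is 4, attained along the walk 0 → 0 → 1.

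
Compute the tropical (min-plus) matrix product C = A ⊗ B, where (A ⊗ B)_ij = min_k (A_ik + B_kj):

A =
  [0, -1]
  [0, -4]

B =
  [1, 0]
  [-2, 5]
A ⊗ B =
  [-3, 0]
  [-6, 0]

Apply the min-plus product entry-by-entry:
  C[0][0] = min over k of (A[0][0] + B[0][0] = 0 + 1 = 1, A[0][1] + B[1][0] = -1 + -2 = -3) = -3 (attained at k = 1)
  C[0][1] = min over k of (A[0][0] + B[0][1] = 0 + 0 = 0, A[0][1] + B[1][1] = -1 + 5 = 4) = 0 (attained at k = 0)
  C[1][0] = min over k of (A[1][0] + B[0][0] = 0 + 1 = 1, A[1][1] + B[1][0] = -4 + -2 = -6) = -6 (attained at k = 1)
  C[1][1] = min over k of (A[1][0] + B[0][1] = 0 + 0 = 0, A[1][1] + B[1][1] = -4 + 5 = 1) = 0 (attained at k = 0)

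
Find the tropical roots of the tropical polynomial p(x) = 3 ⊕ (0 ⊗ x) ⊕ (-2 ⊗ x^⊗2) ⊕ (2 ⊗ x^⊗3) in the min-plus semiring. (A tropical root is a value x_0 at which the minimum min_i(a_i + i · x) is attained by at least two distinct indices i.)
Roots: {-4, 2, 3}

Each tropical root is a break point of the lower envelope of the lines y = a_i + i · x (there are 4 lines, with slopes 0, 1, ..., 3). Only the lines that attain the minimum somewhere contribute to roots; other lines are dominated. Here the surviving (envelope) indices are i = 3, i = 2, i = 1, i = 0.
Intersections between consecutive envelope lines give the roots: for adjacent envelope indices i < j the intersection is x = (a_i − a_j) / (j − i). Reading off the sorted break points: {-4, 2, 3}.
Verification: at each break x_0, at least two indices attain the minimum of min_i(a_i + i · x_0).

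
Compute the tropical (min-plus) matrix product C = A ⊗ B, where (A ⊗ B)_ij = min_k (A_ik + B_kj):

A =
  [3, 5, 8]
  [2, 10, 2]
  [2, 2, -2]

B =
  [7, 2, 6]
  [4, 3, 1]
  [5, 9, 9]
A ⊗ B =
  [9, 5, 6]
  [7, 4, 8]
  [3, 4, 3]

Apply the min-plus product entry-by-entry:
  C[0][0] = min over k of (A[0][0] + B[0][0] = 3 + 7 = 10, A[0][1] + B[1][0] = 5 + 4 = 9, A[0][2] + B[2][0] = 8 + 5 = 13) = 9 (attained at k = 1)
  C[0][1] = min over k of (A[0][0] + B[0][1] = 3 + 2 = 5, A[0][1] + B[1][1] = 5 + 3 = 8, A[0][2] + B[2][1] = 8 + 9 = 17) = 5 (attained at k = 0)
  C[0][2] = min over k of (A[0][0] + B[0][2] = 3 + 6 = 9, A[0][1] + B[1][2] = 5 + 1 = 6, A[0][2] + B[2][2] = 8 + 9 = 17) = 6 (attained at k = 1)
  C[1][0] = min over k of (A[1][0] + B[0][0] = 2 + 7 = 9, A[1][1] + B[1][0] = 10 + 4 = 14, A[1][2] + B[2][0] = 2 + 5 = 7) = 7 (attained at k = 2)
  C[1][1] = min over k of (A[1][0] + B[0][1] = 2 + 2 = 4, A[1][1] + B[1][1] = 10 + 3 = 13, A[1][2] + B[2][1] = 2 + 9 = 11) = 4 (attained at k = 0)
  C[1][2] = min over k of (A[1][0] + B[0][2] = 2 + 6 = 8, A[1][1] + B[1][2] = 10 + 1 = 11, A[1][2] + B[2][2] = 2 + 9 = 11) = 8 (attained at k = 0)
  C[2][0] = min over k of (A[2][0] + B[0][0] = 2 + 7 = 9, A[2][1] + B[1][0] = 2 + 4 = 6, A[2][2] + B[2][0] = -2 + 5 = 3) = 3 (attained at k = 2)
  C[2][1] = min over k of (A[2][0] + B[0][1] = 2 + 2 = 4, A[2][1] + B[1][1] = 2 + 3 = 5, A[2][2] + B[2][1] = -2 + 9 = 7) = 4 (attained at k = 0)
  C[2][2] = min over k of (A[2][0] + B[0][2] = 2 + 6 = 8, A[2][1] + B[1][2] = 2 + 1 = 3, A[2][2] + B[2][2] = -2 + 9 = 7) = 3 (attained at k = 1)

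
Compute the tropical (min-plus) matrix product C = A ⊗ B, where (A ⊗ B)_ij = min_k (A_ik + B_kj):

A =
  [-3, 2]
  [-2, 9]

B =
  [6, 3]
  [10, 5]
A ⊗ B =
  [3, 0]
  [4, 1]

Apply the min-plus product entry-by-entry:
  C[0][0] = min over k of (A[0][0] + B[0][0] = -3 + 6 = 3, A[0][1] + B[1][0] = 2 + 10 = 12) = 3 (attained at k = 0)
  C[0][1] = min over k of (A[0][0] + B[0][1] = -3 + 3 = 0, A[0][1] + B[1][1] = 2 + 5 = 7) = 0 (attained at k = 0)
  C[1][0] = min over k of (A[1][0] + B[0][0] = -2 + 6 = 4, A[1][1] + B[1][0] = 9 + 10 = 19) = 4 (attained at k = 0)
  C[1][1] = min over k of (A[1][0] + B[0][1] = -2 + 3 = 1, A[1][1] + B[1][1] = 9 + 5 = 14) = 1 (attained at k = 0)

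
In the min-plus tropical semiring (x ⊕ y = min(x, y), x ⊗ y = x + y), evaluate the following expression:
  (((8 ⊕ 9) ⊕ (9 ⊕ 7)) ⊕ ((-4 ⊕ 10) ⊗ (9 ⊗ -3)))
(((8 ⊕ 9) ⊕ (9 ⊕ 7)) ⊕ ((-4 ⊕ 10) ⊗ (9 ⊗ -3))) = 2

Expand innermost to outermost. Recall ⊕ takes the minimum of its arguments and ⊗ takes their sum. Working out the expression (((8 ⊕ 9) ⊕ (9 ⊕ 7)) ⊕ ((-4 ⊕ 10) ⊗ (9 ⊗ -3))) gives 2.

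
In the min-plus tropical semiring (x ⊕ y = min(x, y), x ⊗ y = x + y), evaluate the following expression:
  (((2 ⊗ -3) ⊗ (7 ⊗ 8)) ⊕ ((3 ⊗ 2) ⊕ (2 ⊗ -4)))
(((2 ⊗ -3) ⊗ (7 ⊗ 8)) ⊕ ((3 ⊗ 2) ⊕ (2 ⊗ -4))) = -2

Expand innermost to outermost. Recall ⊕ takes the minimum of its arguments and ⊗ takes their sum. Working out the expression (((2 ⊗ -3) ⊗ (7 ⊗ 8)) ⊕ ((3 ⊗ 2) ⊕ (2 ⊗ -4))) gives -2.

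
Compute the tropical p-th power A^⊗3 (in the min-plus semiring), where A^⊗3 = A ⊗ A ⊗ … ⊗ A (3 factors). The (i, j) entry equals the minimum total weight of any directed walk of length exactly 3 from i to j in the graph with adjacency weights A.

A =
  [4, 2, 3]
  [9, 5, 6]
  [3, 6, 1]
A^⊗3 =
  [7, 8, 5]
  [10, 11, 8]
  [5, 6, 3]

Each entry (A^⊗3)_ij equals the minimum over all length-3 walks i = v_0 → v_1 → … → v_3 = j of Σ_t A[v_t][v_{t+1}]. For example, for (i, j) = (0, 2) we minimise over 9 possible intermediate vertex sequences; the minimum is 5, attained along the walk 0 → 2 → 2 → 2.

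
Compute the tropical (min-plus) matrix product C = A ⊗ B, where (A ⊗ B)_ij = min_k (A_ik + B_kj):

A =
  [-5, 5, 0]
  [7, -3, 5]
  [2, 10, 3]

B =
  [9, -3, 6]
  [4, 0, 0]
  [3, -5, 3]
A ⊗ B =
  [3, -8, 1]
  [1, -3, -3]
  [6, -2, 6]

Apply the min-plus product entry-by-entry:
  C[0][0] = min over k of (A[0][0] + B[0][0] = -5 + 9 = 4, A[0][1] + B[1][0] = 5 + 4 = 9, A[0][2] + B[2][0] = 0 + 3 = 3) = 3 (attained at k = 2)
  C[0][1] = min over k of (A[0][0] + B[0][1] = -5 + -3 = -8, A[0][1] + B[1][1] = 5 + 0 = 5, A[0][2] + B[2][1] = 0 + -5 = -5) = -8 (attained at k = 0)
  C[0][2] = min over k of (A[0][0] + B[0][2] = -5 + 6 = 1, A[0][1] + B[1][2] = 5 + 0 = 5, A[0][2] + B[2][2] = 0 + 3 = 3) = 1 (attained at k = 0)
  C[1][0] = min over k of (A[1][0] + B[0][0] = 7 + 9 = 16, A[1][1] + B[1][0] = -3 + 4 = 1, A[1][2] + B[2][0] = 5 + 3 = 8) = 1 (attained at k = 1)
  C[1][1] = min over k of (A[1][0] + B[0][1] = 7 + -3 = 4, A[1][1] + B[1][1] = -3 + 0 = -3, A[1][2] + B[2][1] = 5 + -5 = 0) = -3 (attained at k = 1)
  C[1][2] = min over k of (A[1][0] + B[0][2] = 7 + 6 = 13, A[1][1] + B[1][2] = -3 + 0 = -3, A[1][2] + B[2][2] = 5 + 3 = 8) = -3 (attained at k = 1)
  C[2][0] = min over k of (A[2][0] + B[0][0] = 2 + 9 = 11, A[2][1] + B[1][0] = 10 + 4 = 14, A[2][2] + B[2][0] = 3 + 3 = 6) = 6 (attained at k = 2)
  C[2][1] = min over k of (A[2][0] + B[0][1] = 2 + -3 = -1, A[2][1] + B[1][1] = 10 + 0 = 10, A[2][2] + B[2][1] = 3 + -5 = -2) = -2 (attained at k = 2)
  C[2][2] = min over k of (A[2][0] + B[0][2] = 2 + 6 = 8, A[2][1] + B[1][2] = 10 + 0 = 10, A[2][2] + B[2][2] = 3 + 3 = 6) = 6 (attained at k = 2)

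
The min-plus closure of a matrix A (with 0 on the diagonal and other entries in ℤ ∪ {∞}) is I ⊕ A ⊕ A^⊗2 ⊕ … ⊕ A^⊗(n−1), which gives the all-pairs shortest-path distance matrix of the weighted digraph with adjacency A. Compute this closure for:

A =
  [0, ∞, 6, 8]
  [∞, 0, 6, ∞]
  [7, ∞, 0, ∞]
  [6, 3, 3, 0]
Closure =
  [0, 11, 6, 8]
  [13, 0, 6, 21]
  [7, 18, 0, 15]
  [6, 3, 3, 0]

This is the Floyd-Warshall all-pairs shortest-path computation. For each intermediate vertex k = 0, 1, …, 3, update dist[i][j] ← min(dist[i][j], dist[i][k] + dist[k][j]). The final matrix gives, for each (i, j), the minimum total weight of any directed path from i to j (possibly empty when i = j).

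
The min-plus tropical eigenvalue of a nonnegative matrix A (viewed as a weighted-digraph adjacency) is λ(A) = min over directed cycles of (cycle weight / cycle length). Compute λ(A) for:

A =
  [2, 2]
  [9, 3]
λ(A) = 2

Enumerate directed cycles and compute their means (weight / length). Sample:
  cycle 0 → 0: weight = 2, length = 1, mean = 2/1 ≈ 2.000
  cycle 1 → 1: weight = 3, length = 1, mean = 3/1 ≈ 3.000
  cycle 0 → 1 → 0: weight = 11, length = 2, mean = 11/2 ≈ 5.500
  cycle 1 → 0 → 1: weight = 11, length = 2, mean = 11/2 ≈ 5.500
Minimum mean = 2.000, attained e.g. along the cycle 0 → 0 with weight 2 and length 1. So λ(A) = 2/1 = 2.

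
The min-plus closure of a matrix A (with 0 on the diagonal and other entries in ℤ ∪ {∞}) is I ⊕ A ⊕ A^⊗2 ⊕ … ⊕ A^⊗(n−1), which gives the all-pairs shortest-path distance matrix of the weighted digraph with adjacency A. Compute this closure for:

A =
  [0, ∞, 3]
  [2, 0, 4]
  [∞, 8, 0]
Closure =
  [0, 11, 3]
  [2, 0, 4]
  [10, 8, 0]

This is the Floyd-Warshall all-pairs shortest-path computation. For each intermediate vertex k = 0, 1, …, 2, update dist[i][j] ← min(dist[i][j], dist[i][k] + dist[k][j]). The final matrix gives, for each (i, j), the minimum total weight of any directed path from i to j (possibly empty when i = j).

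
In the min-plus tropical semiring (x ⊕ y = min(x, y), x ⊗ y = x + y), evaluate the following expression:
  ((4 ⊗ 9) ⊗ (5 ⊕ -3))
((4 ⊗ 9) ⊗ (5 ⊕ -3)) = 10

Expand innermost to outermost. Recall ⊕ takes the minimum of its arguments and ⊗ takes their sum. Working out the expression ((4 ⊗ 9) ⊗ (5 ⊕ -3)) gives 10.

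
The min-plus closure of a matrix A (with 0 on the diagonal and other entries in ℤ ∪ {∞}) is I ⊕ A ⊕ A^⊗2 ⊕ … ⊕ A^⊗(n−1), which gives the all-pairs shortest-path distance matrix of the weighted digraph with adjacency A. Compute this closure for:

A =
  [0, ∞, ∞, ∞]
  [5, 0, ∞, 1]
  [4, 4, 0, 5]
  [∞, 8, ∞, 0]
Closure =
  [0, ∞, ∞, ∞]
  [5, 0, ∞, 1]
  [4, 4, 0, 5]
  [13, 8, ∞, 0]

This is the Floyd-Warshall all-pairs shortest-path computation. For each intermediate vertex k = 0, 1, …, 3, update dist[i][j] ← min(dist[i][j], dist[i][k] + dist[k][j]). The final matrix gives, for each (i, j), the minimum total weight of any directed path from i to j (possibly empty when i = j).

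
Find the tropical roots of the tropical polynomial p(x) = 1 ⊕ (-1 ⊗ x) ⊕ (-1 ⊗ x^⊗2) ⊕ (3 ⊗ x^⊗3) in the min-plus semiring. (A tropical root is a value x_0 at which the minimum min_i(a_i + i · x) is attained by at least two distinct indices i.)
Roots: {-4, 0, 2}

Each tropical root is a break point of the lower envelope of the lines y = a_i + i · x (there are 4 lines, with slopes 0, 1, ..., 3). Only the lines that attain the minimum somewhere contribute to roots; other lines are dominated. Here the surviving (envelope) indices are i = 3, i = 2, i = 1, i = 0.
Intersections between consecutive envelope lines give the roots: for adjacent envelope indices i < j the intersection is x = (a_i − a_j) / (j − i). Reading off the sorted break points: {-4, 0, 2}.
Verification: at each break x_0, at least two indices attain the minimum of min_i(a_i + i · x_0).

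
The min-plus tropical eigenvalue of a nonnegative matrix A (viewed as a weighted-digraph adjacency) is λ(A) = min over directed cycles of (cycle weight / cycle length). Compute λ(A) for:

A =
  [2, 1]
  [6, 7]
λ(A) = 2

Enumerate directed cycles and compute their means (weight / length). Sample:
  cycle 0 → 0: weight = 2, length = 1, mean = 2/1 ≈ 2.000
  cycle 1 → 1: weight = 7, length = 1, mean = 7/1 ≈ 7.000
  cycle 0 → 1 → 0: weight = 7, length = 2, mean = 7/2 ≈ 3.500
  cycle 1 → 0 → 1: weight = 7, length = 2, mean = 7/2 ≈ 3.500
Minimum mean = 2.000, attained e.g. along the cycle 0 → 0 with weight 2 and length 1. So λ(A) = 2/1 = 2.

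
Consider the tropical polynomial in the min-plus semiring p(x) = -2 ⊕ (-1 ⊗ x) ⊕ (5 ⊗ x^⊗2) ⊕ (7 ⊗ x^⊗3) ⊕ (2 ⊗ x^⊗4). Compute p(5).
p(5) = -2

A tropical monomial a ⊗ x^⊗i evaluates to a + i · x. Evaluating each term at x = 5:
  Term 0 contributes -2 + 0 · 5 = -2
  Term 1 contributes -1 + 1 · 5 = 4
  Term 2 contributes 5 + 2 · 5 = 15
  Term 3 contributes 7 + 3 · 5 = 22
  Term 4 contributes 2 + 4 · 5 = 22
p(5) = ⊕ of these = min[-2, 4, 15, 22, 22] = -2.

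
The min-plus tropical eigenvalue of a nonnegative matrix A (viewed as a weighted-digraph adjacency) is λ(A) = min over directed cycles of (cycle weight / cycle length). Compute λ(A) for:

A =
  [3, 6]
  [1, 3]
λ(A) = 3

Enumerate directed cycles and compute their means (weight / length). Sample:
  cycle 0 → 0: weight = 3, length = 1, mean = 3/1 ≈ 3.000
  cycle 1 → 1: weight = 3, length = 1, mean = 3/1 ≈ 3.000
  cycle 0 → 1 → 0: weight = 7, length = 2, mean = 7/2 ≈ 3.500
  cycle 1 → 0 → 1: weight = 7, length = 2, mean = 7/2 ≈ 3.500
Minimum mean = 3.000, attained e.g. along the cycle 0 → 0 with weight 3 and length 1. So λ(A) = 3/1 = 3.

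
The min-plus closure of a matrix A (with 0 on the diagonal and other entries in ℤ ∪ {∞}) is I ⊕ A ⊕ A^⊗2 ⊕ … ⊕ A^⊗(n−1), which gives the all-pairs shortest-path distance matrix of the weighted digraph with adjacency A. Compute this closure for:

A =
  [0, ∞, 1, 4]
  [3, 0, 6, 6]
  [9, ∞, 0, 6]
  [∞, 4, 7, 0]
Closure =
  [0, 8, 1, 4]
  [3, 0, 4, 6]
  [9, 10, 0, 6]
  [7, 4, 7, 0]

This is the Floyd-Warshall all-pairs shortest-path computation. For each intermediate vertex k = 0, 1, …, 3, update dist[i][j] ← min(dist[i][j], dist[i][k] + dist[k][j]). The final matrix gives, for each (i, j), the minimum total weight of any directed path from i to j (possibly empty when i = j).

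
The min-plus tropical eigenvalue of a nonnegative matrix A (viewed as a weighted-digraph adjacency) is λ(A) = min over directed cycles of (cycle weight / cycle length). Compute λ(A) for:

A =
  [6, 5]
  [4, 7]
λ(A) = 9/2

Enumerate directed cycles and compute their means (weight / length). Sample:
  cycle 0 → 0: weight = 6, length = 1, mean = 6/1 ≈ 6.000
  cycle 1 → 1: weight = 7, length = 1, mean = 7/1 ≈ 7.000
  cycle 0 → 1 → 0: weight = 9, length = 2, mean = 9/2 ≈ 4.500
  cycle 1 → 0 → 1: weight = 9, length = 2, mean = 9/2 ≈ 4.500
Minimum mean = 4.500, attained e.g. along the cycle 0 → 1 → 0 with weight 9 and length 2. So λ(A) = 9/2 = 9/2.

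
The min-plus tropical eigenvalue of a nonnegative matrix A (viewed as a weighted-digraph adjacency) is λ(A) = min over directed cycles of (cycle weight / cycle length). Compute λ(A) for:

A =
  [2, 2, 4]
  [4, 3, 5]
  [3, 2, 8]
λ(A) = 2

Enumerate directed cycles and compute their means (weight / length). Sample:
  cycle 0 → 0: weight = 2, length = 1, mean = 2/1 ≈ 2.000
  cycle 1 → 1: weight = 3, length = 1, mean = 3/1 ≈ 3.000
  cycle 2 → 2: weight = 8, length = 1, mean = 8/1 ≈ 8.000
  cycle 0 → 1 → 0: weight = 6, length = 2, mean = 6/2 ≈ 3.000
  cycle 0 → 2 → 0: weight = 7, length = 2, mean = 7/2 ≈ 3.500
  cycle 1 → 0 → 1: weight = 6, length = 2, mean = 6/2 ≈ 3.000
Minimum mean = 2.000, attained e.g. along the cycle 0 → 0 with weight 2 and length 1. So λ(A) = 2/1 = 2.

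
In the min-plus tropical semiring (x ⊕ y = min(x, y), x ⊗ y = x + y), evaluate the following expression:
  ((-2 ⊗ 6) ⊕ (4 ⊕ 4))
((-2 ⊗ 6) ⊕ (4 ⊕ 4)) = 4

Expand innermost to outermost. Recall ⊕ takes the minimum of its arguments and ⊗ takes their sum. Working out the expression ((-2 ⊗ 6) ⊕ (4 ⊕ 4)) gives 4.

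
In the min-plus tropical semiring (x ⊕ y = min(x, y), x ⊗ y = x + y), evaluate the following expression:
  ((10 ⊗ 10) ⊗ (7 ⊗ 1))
((10 ⊗ 10) ⊗ (7 ⊗ 1)) = 28

Expand innermost to outermost. Recall ⊕ takes the minimum of its arguments and ⊗ takes their sum. Working out the expression ((10 ⊗ 10) ⊗ (7 ⊗ 1)) gives 28.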